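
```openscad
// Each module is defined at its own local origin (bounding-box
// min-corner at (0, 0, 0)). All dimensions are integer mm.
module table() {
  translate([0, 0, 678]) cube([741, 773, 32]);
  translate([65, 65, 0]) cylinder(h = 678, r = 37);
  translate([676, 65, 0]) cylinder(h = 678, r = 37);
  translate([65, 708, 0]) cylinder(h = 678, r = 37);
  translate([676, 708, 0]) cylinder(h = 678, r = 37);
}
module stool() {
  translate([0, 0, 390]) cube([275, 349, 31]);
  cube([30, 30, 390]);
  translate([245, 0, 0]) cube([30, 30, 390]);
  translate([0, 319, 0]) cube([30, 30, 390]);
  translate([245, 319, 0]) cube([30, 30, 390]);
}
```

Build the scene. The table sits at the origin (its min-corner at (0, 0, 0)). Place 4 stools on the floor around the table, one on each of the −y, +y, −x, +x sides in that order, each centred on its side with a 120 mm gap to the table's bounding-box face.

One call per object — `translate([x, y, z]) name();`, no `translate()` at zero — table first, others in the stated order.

table();
translate([233, -469, 0]) stool();
translate([233, 893, 0]) stool();
translate([-395, 212, 0]) stool();
translate([861, 212, 0]) stool();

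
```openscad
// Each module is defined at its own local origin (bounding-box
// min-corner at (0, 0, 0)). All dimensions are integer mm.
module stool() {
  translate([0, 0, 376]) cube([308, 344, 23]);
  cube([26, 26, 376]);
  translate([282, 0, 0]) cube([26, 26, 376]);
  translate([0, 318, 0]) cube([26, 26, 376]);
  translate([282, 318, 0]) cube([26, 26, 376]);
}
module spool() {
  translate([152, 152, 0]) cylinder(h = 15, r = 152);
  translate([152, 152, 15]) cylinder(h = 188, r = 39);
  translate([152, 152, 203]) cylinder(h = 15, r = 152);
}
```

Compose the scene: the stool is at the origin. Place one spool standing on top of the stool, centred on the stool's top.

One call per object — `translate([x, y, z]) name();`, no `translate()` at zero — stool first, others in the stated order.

stool();
translate([2, 20, 399]) spool();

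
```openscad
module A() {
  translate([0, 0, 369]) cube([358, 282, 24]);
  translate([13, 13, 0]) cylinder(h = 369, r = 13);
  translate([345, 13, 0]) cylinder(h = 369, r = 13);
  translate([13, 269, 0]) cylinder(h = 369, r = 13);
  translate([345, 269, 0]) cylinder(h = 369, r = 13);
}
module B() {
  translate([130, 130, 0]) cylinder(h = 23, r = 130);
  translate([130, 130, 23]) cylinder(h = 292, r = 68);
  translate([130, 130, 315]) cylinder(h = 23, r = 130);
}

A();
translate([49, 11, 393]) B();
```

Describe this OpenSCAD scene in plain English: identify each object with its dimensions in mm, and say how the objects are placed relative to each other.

A is a four-legged stool. The seat is a 358×282×24 mm slab whose top surface is at z = 393 mm; four round legs, each 26 mm in diameter, run from the floor (z = 0) to the underside of the seat, each leg's axis is inset half a diameter from the nearest pair of seat edges (so the leg's bounding box is flush with the corner).

B is a spool: two coaxial disc flanges of radius 130 mm and thickness 23 mm, joined by a core cylinder of radius 68 mm and height 292 mm. The lower flange rests on z = 0 and the three cylinders share a vertical axis.

The spool is on top of the stool, centred.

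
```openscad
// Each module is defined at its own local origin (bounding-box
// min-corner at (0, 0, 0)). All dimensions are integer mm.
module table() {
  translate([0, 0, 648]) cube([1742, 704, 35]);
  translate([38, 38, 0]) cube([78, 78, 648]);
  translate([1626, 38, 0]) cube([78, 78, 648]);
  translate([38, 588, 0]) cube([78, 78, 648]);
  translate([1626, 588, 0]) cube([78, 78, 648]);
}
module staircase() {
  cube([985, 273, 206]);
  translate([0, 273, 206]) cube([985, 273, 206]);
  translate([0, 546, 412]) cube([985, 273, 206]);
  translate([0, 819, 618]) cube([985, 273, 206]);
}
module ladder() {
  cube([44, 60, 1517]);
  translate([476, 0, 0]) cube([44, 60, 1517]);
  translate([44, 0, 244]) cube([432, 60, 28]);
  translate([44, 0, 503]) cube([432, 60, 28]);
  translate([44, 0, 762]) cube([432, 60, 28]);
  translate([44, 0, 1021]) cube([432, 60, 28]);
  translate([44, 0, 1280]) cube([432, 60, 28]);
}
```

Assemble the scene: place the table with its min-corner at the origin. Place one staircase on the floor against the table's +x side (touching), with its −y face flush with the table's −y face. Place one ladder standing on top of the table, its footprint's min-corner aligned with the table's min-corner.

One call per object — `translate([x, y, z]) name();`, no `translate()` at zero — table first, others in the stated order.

table();
translate([1742, 0, 0]) staircase();
translate([0, 0, 683]) ladder();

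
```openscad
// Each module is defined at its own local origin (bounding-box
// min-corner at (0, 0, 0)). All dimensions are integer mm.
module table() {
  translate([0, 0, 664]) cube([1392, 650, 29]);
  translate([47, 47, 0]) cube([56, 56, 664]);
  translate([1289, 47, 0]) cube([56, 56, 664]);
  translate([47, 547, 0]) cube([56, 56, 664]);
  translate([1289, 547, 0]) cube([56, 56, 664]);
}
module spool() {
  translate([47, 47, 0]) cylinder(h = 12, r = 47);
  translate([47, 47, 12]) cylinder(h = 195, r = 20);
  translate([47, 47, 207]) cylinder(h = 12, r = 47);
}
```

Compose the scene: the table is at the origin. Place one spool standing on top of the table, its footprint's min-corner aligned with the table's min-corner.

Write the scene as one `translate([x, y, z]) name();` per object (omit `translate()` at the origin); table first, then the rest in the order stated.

table();
translate([0, 0, 693]) spool();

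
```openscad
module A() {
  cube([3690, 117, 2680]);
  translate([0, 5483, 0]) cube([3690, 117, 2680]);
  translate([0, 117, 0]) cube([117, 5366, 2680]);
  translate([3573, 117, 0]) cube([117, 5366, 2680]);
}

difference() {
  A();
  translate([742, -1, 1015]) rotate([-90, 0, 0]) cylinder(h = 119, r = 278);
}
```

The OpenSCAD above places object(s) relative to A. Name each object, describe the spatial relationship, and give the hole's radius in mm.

The subtracted cylinder has r = 278 mm.

A is a house frame. The house frame has a circular hole through its front wall. The hole's radius is 278 mm.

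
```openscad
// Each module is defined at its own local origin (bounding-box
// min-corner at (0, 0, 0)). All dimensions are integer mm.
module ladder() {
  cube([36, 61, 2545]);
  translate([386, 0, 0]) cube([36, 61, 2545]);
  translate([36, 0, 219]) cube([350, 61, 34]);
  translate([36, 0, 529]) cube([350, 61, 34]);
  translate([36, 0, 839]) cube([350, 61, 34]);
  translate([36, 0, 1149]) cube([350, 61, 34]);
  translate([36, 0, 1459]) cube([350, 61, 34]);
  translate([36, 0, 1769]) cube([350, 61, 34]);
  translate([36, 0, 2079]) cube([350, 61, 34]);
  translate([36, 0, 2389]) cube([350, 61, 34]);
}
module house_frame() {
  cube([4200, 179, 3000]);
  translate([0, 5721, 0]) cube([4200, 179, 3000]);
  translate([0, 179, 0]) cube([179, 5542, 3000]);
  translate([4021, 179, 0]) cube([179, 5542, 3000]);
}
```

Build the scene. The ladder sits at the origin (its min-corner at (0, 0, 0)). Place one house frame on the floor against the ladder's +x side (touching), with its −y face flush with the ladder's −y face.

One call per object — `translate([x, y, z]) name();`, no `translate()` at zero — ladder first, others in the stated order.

ladder();
translate([422, 0, 0]) house_frame();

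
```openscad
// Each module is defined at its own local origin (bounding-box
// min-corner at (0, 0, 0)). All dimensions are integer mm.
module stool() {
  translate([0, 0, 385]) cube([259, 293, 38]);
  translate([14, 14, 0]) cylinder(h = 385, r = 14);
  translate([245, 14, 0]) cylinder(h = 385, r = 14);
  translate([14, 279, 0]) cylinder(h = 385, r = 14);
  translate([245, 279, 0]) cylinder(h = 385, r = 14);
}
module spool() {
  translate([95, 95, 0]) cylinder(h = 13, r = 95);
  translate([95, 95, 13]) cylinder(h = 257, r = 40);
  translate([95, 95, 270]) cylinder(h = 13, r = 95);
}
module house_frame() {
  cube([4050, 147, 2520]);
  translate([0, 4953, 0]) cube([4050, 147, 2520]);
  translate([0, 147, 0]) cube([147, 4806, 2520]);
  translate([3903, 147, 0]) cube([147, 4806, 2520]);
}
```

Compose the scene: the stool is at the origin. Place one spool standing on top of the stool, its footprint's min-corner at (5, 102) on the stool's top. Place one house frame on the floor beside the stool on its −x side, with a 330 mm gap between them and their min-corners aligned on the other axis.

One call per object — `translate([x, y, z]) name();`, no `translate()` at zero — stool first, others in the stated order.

stool();
translate([5, 102, 423]) spool();
translate([-4380, 0, 0]) house_frame();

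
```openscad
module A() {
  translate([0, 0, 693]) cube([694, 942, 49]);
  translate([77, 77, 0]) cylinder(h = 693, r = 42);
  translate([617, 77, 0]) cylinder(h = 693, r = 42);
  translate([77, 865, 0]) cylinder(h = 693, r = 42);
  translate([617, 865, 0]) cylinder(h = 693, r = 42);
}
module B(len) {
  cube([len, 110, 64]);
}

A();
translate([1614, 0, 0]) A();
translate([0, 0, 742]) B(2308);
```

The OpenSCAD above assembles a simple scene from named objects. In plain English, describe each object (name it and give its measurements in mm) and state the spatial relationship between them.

A is a rectangular dining table. The top is 694×942×49 mm with its upper surface at z = 742 mm. It stands on four round legs of 84 mm diameter, each leg's bounding box inset 35 mm from the nearest pair of top edges, running from the floor to the underside of the top.

B is a rectangular beam 2308 mm long (x), 110 mm deep (y), 64 mm thick (z).

The beam spans the tops of two tables placed 920 mm apart, resting at z = 742 mm.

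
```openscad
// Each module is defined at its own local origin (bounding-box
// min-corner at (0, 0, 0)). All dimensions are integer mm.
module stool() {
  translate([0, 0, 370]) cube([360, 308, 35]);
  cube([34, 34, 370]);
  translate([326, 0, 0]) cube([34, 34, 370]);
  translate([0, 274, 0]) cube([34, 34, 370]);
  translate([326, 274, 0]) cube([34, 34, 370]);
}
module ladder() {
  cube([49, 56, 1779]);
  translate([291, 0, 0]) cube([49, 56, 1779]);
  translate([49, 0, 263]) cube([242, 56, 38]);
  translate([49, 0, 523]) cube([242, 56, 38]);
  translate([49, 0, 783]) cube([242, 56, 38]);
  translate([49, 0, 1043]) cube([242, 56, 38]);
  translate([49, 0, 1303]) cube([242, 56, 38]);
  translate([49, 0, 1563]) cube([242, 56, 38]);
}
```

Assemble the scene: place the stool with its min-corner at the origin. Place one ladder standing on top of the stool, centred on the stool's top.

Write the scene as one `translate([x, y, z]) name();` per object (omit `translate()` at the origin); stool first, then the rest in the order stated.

stool();
translate([10, 126, 405]) ladder();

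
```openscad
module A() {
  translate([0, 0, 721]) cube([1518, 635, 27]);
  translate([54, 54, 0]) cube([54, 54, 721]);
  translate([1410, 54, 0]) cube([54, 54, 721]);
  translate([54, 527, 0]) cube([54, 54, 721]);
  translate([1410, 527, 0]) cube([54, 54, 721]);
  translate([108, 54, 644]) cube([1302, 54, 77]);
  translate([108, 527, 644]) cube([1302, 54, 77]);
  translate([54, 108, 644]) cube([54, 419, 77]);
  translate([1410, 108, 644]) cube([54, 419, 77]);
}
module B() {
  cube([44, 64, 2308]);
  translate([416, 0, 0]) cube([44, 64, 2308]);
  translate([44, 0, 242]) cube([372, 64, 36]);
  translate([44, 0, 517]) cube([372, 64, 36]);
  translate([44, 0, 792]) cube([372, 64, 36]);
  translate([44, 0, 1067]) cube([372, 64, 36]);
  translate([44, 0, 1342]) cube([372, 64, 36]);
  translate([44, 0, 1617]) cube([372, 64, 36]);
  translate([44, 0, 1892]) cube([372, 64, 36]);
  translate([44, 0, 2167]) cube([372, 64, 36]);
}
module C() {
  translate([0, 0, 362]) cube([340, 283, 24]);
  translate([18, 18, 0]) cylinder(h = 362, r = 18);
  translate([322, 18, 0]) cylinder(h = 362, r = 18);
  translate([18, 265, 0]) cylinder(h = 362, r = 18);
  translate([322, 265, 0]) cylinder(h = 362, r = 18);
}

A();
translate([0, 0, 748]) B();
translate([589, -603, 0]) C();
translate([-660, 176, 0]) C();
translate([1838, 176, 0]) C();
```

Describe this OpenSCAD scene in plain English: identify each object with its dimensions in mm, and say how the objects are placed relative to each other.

A is a table with a 1518×635 mm rectangular top, 27 mm thick, top surface at z = 748 mm, supported by four 54×54 mm square legs, each inset 54 mm from the nearest pair of top edges, running from the floor. Four apron rails, 54 mm thick and 77 mm tall, run between adjacent legs with their top edges flush with the underside of the top and their outer faces flush with the legs' outer faces.

B is a straight ladder. Two 44×64 mm vertical rails, 2308 mm tall, stand 460 mm apart (outside-to-outside) with their front faces coplanar on the −y side. 8 rungs, each 64 mm deep and 36 mm tall, span between the inner faces of the rails, front faces flush with the rails. The lowest rung's underside is at z = 242 mm and rungs are spaced 275 mm apart (underside to underside).

C is a four-legged stool. The seat is 340×283 mm, 24 mm thick, top at z = 386 mm. It stands on four round legs, each 36 mm in diameter, from z = 0 to the seat underside, each leg's axis is inset half a diameter from the nearest pair of seat edges (so the leg's bounding box is flush with the corner).

The ladder is on top of the table. Three stools sit around the table at the −y, −x, +x sides.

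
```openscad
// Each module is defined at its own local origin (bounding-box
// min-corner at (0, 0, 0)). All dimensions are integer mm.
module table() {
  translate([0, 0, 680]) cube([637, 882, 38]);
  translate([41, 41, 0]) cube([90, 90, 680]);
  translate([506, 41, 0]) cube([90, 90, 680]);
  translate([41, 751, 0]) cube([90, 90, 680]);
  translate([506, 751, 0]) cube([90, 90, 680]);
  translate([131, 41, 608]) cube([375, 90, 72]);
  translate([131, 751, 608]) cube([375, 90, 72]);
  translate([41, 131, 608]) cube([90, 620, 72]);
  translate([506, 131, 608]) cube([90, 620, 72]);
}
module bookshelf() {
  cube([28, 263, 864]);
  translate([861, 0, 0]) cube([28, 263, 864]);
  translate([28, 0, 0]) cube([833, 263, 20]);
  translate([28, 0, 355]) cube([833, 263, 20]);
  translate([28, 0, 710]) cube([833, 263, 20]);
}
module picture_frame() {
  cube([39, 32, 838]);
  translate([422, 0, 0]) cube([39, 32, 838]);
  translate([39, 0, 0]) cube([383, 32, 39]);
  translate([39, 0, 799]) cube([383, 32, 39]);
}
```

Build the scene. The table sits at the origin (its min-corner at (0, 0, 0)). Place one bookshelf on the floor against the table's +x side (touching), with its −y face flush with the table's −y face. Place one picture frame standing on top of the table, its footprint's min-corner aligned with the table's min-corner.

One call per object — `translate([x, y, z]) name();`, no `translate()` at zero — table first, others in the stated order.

table();
translate([637, 0, 0]) bookshelf();
translate([0, 0, 718]) picture_frame();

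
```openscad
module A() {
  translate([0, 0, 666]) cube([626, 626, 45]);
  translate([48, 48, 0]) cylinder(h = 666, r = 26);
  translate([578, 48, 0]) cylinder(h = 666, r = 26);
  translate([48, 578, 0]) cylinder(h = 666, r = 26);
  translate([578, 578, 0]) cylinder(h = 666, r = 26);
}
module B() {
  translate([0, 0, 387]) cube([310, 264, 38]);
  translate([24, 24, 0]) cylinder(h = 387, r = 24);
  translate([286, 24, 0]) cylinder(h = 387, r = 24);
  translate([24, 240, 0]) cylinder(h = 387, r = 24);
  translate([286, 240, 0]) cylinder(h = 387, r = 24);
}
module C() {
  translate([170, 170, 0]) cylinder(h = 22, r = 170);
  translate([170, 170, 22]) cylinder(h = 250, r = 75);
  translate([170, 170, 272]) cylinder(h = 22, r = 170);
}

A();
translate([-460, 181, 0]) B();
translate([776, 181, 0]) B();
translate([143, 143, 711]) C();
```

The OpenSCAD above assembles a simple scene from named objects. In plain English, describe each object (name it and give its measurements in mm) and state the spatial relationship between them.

A is a table with a 626×626 mm rectangular top, 45 mm thick, top surface at z = 711 mm, supported by four round legs of 52 mm diameter, each leg's bounding box inset 22 mm from the nearest pair of top edges, running from the floor.

B is a four-legged stool. The seat is 310×264 mm, 38 mm thick, top at z = 425 mm. It stands on four round legs, each 48 mm in diameter, from z = 0 to the seat underside, each leg's axis is inset half a diameter from the nearest pair of seat edges (so the leg's bounding box is flush with the corner).

C is a spool: two coaxial disc flanges of radius 170 mm and thickness 22 mm, joined by a core cylinder of radius 75 mm and height 250 mm. The lower flange rests on z = 0 and the three cylinders share a vertical axis.

Two stools sit around the table at the −x, +x sides. The spool is on top of the table, centred.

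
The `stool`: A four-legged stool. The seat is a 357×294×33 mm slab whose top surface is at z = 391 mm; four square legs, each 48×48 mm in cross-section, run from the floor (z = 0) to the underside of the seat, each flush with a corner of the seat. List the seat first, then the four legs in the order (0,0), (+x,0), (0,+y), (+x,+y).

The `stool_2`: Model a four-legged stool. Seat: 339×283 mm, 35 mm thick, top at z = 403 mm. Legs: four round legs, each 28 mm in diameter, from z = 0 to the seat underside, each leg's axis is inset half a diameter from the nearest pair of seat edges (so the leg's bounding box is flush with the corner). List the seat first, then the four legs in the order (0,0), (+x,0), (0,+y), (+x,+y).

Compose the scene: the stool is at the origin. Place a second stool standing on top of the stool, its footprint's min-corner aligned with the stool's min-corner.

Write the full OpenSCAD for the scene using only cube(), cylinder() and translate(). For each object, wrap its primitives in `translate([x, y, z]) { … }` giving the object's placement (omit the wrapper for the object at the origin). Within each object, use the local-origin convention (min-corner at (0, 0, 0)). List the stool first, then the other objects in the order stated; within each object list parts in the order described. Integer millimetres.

translate([0, 0, 358]) cube([357, 294, 33]);
cube([48, 48, 358]);
translate([309, 0, 0]) cube([48, 48, 358]);
translate([0, 246, 0]) cube([48, 48, 358]);
translate([309, 246, 0]) cube([48, 48, 358]);
translate([0, 0, 391]) {
  translate([0, 0, 368]) cube([339, 283, 35]);
  translate([14, 14, 0]) cylinder(h = 368, r = 14);
  translate([325, 14, 0]) cylinder(h = 368, r = 14);
  translate([14, 269, 0]) cylinder(h = 368, r = 14);
  translate([325, 269, 0]) cylinder(h = 368, r = 14);
}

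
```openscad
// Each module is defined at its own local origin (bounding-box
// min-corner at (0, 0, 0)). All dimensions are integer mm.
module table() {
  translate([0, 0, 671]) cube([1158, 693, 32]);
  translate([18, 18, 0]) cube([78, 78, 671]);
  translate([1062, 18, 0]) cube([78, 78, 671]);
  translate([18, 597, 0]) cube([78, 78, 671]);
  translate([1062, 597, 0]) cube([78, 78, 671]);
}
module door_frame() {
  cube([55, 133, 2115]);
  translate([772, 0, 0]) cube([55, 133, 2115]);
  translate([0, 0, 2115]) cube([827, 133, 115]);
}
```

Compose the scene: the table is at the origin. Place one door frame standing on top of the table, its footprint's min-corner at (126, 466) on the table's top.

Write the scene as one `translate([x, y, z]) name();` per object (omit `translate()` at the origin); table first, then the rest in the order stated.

table();
translate([126, 466, 703]) door_frame();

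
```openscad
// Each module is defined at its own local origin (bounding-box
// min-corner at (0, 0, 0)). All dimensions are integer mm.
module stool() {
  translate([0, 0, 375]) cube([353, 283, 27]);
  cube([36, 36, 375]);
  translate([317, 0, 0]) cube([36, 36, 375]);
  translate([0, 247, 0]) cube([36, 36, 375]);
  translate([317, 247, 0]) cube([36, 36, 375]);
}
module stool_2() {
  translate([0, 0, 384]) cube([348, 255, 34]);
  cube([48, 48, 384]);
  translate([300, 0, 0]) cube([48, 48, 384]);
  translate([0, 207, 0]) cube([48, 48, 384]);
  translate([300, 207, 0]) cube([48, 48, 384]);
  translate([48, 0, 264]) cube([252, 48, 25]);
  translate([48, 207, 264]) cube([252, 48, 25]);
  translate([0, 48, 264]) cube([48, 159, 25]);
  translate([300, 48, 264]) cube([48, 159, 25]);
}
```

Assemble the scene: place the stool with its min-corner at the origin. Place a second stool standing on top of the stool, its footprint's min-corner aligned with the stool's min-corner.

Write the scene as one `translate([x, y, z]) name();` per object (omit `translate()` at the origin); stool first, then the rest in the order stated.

stool();
translate([0, 0, 402]) stool_2();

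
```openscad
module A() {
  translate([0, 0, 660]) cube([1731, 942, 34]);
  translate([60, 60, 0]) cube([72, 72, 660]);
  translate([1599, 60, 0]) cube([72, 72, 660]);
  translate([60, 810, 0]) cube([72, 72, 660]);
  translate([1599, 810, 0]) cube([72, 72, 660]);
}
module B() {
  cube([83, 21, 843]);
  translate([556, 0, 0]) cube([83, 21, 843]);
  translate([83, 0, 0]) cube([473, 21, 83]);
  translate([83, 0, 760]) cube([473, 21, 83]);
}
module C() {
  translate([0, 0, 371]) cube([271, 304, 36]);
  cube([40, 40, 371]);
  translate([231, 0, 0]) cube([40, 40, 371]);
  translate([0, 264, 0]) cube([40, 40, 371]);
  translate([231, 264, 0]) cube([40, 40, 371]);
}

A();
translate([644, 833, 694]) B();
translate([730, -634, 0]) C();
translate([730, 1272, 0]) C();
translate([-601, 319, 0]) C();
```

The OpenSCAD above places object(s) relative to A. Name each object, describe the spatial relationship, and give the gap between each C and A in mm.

A is a table. B is a picture frame. C is a stool. The picture frame is on top of the table. Three stools sit around the table at the −y, +y, −x sides. The gap between each stool and the table is 330 mm.

Each stool's nearest face is 330 mm from the table's bounding box.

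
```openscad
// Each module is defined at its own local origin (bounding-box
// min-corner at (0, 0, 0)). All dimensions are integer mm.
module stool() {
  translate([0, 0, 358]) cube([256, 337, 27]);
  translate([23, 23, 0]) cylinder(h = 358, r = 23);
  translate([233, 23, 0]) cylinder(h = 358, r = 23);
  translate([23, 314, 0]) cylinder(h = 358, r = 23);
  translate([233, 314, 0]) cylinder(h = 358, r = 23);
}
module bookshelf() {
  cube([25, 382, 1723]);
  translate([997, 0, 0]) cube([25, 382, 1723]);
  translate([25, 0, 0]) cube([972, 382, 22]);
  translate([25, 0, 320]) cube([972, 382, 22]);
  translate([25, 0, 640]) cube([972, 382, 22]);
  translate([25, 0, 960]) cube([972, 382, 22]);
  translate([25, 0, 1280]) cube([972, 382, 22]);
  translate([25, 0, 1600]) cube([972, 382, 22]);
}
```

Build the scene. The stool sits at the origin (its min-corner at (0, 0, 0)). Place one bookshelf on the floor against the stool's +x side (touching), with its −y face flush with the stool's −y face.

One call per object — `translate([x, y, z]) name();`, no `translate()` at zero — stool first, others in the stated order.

stool();
translate([256, 0, 0]) bookshelf();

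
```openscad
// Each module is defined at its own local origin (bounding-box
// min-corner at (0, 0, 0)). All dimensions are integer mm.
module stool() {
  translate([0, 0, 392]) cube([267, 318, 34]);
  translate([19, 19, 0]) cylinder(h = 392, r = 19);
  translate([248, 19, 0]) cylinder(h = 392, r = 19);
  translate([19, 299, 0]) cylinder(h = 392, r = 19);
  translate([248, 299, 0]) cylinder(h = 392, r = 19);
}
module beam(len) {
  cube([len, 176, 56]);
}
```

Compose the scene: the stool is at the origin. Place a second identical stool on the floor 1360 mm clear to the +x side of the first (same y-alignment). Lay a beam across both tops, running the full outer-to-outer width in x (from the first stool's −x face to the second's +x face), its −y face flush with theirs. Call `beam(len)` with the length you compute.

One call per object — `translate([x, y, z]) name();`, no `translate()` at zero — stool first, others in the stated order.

stool();
translate([1627, 0, 0]) stool();
translate([0, 0, 426]) beam(1894);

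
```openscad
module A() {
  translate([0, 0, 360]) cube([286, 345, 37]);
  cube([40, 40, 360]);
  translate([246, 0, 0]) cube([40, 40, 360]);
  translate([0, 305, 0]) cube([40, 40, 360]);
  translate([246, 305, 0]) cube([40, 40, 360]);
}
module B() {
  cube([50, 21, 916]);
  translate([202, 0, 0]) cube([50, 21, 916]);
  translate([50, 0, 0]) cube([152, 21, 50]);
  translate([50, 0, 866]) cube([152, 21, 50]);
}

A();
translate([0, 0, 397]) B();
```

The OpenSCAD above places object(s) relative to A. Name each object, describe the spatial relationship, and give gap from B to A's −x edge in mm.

A is a stool. B is a picture frame. The picture frame is on top of the stool. The gap from the picture frame to the stool's −x edge is 0 mm.

The picture frame's min-x is at 0; the stool's min-x is 0; gap = 0 mm.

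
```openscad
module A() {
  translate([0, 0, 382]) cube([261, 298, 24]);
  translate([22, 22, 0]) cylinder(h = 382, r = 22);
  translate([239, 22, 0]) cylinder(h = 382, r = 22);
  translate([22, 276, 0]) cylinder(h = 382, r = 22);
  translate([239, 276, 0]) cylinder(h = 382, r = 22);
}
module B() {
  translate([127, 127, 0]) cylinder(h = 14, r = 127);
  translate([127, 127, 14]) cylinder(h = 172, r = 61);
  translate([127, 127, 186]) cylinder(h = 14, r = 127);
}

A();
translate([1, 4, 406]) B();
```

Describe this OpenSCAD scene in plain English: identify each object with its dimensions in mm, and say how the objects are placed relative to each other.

A is a four-legged stool. The seat is 261×298 mm, 24 mm thick, top at z = 406 mm. It stands on four round legs, each 44 mm in diameter, from z = 0 to the seat underside, each leg's axis is inset half a diameter from the nearest pair of seat edges (so the leg's bounding box is flush with the corner).

B is a spool: two coaxial disc flanges of radius 127 mm and thickness 14 mm, joined by a core cylinder of radius 61 mm and height 172 mm. The lower flange rests on z = 0 and the three cylinders share a vertical axis.

The spool is on top of the stool.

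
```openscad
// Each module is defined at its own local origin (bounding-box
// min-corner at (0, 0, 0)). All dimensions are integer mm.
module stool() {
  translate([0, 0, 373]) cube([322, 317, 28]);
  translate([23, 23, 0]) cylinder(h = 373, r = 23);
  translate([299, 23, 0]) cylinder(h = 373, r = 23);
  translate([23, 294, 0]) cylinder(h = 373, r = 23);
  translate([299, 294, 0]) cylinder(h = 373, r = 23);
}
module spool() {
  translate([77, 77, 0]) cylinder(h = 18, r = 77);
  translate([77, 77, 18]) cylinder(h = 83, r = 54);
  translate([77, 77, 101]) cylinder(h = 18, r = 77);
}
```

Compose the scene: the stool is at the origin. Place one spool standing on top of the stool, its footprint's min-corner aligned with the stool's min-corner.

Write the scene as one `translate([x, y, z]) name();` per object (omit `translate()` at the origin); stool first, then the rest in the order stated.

stool();
translate([0, 0, 401]) spool();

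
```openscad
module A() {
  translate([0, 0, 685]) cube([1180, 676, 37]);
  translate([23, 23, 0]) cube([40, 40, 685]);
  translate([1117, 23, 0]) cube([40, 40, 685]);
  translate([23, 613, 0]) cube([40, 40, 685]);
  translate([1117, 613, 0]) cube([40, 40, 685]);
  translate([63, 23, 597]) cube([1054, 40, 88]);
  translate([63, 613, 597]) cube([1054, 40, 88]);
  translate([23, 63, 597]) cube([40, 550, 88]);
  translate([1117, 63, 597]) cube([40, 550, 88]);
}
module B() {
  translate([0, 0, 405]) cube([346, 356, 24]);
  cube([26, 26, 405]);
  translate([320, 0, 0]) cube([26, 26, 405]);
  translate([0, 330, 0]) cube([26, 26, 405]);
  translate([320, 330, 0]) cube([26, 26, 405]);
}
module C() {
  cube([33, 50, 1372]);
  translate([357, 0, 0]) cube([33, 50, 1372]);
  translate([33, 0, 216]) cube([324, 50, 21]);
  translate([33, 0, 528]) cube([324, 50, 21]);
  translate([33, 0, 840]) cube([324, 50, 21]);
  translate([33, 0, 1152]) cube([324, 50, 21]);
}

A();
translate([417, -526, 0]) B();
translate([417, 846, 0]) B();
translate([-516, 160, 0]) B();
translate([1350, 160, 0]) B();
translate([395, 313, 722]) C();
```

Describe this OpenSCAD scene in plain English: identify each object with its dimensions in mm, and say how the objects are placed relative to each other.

A is a table with a 1180×676 mm rectangular top, 37 mm thick, top surface at z = 722 mm, supported by four 40×40 mm square legs, each inset 23 mm from the nearest pair of top edges, running from the floor. Four apron rails, 40 mm thick and 88 mm tall, run between adjacent legs with their top edges flush with the underside of the top and their outer faces flush with the legs' outer faces.

B is a simple wooden stool: a rectangular seat 346 mm (x) by 356 mm (y), 24 mm thick, top face at z = 429 mm, on four square legs, each 26×26 mm in cross-section. The legs rest on z = 0, each flush with a corner of the seat.

C is a straight ladder. Two 33×50 mm vertical rails, 1372 mm tall, stand 390 mm apart (outside-to-outside) with their front faces coplanar on the −y side. 4 rungs, each 50 mm deep and 21 mm tall, span between the inner faces of the rails, front faces flush with the rails. The lowest rung's underside is at z = 216 mm and rungs are spaced 312 mm apart (underside to underside).

Four stools sit around the table at the −y, +y, −x, +x sides. The ladder is on top of the table, centred.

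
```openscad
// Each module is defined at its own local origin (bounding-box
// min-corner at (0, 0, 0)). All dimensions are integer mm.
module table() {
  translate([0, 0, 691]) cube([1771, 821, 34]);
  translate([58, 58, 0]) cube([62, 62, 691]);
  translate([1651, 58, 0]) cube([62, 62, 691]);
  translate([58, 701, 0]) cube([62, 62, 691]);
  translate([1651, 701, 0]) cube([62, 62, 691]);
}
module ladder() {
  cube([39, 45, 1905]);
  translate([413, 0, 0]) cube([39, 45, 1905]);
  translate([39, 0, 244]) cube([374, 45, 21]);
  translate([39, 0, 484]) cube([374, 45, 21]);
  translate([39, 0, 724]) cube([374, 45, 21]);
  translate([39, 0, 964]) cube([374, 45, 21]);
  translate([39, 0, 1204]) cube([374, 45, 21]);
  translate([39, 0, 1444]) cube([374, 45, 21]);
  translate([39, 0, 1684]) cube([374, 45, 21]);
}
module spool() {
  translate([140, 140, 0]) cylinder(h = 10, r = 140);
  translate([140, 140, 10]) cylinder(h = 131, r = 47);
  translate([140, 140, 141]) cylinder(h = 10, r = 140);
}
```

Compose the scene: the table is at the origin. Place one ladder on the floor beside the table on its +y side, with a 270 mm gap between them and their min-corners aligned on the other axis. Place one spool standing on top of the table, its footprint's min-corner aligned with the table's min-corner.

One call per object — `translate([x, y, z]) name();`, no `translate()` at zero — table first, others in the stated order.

table();
translate([0, 1091, 0]) ladder();
translate([0, 0, 725]) spool();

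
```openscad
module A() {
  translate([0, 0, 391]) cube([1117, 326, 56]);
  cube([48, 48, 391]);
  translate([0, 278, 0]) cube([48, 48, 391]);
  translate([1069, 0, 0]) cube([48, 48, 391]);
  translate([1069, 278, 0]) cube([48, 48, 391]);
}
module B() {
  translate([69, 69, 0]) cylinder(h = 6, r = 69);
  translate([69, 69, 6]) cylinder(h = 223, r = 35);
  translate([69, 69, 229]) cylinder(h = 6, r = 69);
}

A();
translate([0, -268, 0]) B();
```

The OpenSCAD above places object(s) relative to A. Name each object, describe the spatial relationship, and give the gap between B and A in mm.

The spool's nearest face is 130 mm from the bench's −y face.

A is a bench. B is a spool. The spool is on the floor beside the bench on its −y side. The gap between the spool and the bench is 130 mm.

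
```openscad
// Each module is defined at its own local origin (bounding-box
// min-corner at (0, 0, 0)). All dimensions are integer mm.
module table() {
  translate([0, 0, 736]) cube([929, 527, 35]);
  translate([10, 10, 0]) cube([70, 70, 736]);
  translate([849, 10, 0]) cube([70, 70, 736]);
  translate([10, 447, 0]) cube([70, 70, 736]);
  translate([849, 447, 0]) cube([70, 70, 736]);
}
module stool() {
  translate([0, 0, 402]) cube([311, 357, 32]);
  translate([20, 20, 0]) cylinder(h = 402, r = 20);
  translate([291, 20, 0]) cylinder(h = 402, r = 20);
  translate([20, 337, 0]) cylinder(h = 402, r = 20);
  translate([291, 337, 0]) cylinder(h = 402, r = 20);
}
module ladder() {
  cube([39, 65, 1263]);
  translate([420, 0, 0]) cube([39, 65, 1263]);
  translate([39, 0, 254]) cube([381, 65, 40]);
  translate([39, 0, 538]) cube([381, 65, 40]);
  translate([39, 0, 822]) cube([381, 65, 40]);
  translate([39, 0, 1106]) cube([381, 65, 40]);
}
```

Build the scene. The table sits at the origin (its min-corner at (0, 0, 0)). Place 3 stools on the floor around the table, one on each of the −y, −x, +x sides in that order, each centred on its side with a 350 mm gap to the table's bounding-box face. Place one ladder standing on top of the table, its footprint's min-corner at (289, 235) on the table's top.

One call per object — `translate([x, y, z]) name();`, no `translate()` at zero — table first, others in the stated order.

table();
translate([309, -707, 0]) stool();
translate([-661, 85, 0]) stool();
translate([1279, 85, 0]) stool();
translate([289, 235, 771]) ladder();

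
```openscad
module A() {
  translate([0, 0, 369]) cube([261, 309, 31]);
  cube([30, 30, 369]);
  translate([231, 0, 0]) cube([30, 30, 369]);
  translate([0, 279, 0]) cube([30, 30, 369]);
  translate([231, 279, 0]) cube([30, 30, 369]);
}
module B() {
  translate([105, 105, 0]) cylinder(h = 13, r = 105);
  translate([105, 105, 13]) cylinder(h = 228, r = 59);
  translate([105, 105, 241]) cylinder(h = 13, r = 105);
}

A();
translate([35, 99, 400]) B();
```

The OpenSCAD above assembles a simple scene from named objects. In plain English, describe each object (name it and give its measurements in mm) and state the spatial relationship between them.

A is a four-legged stool. The seat is 261×309 mm, 31 mm thick, top at z = 400 mm. It stands on four square legs, each 30×30 mm in cross-section, from z = 0 to the seat underside, each flush with a corner of the seat.

B is a spool: two coaxial disc flanges of radius 105 mm and thickness 13 mm, joined by a core cylinder of radius 59 mm and height 228 mm. The lower flange rests on z = 0 and the three cylinders share a vertical axis.

The spool is on top of the stool.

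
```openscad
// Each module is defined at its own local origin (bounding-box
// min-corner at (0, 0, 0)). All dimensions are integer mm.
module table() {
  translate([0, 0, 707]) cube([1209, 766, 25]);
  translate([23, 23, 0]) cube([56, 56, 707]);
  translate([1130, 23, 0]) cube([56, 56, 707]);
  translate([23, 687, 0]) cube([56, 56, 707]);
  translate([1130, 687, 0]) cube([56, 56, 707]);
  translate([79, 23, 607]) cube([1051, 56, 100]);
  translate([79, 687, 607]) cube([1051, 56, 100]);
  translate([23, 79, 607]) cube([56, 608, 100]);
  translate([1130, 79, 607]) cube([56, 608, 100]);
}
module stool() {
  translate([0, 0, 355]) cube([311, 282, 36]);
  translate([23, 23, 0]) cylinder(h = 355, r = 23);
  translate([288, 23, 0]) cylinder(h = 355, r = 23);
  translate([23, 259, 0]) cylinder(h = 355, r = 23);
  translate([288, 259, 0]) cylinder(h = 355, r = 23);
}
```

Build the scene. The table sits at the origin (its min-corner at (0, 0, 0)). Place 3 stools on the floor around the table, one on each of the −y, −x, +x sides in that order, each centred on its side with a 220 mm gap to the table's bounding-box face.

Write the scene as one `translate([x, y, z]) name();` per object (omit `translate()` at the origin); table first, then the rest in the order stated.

table();
translate([449, -502, 0]) stool();
translate([-531, 242, 0]) stool();
translate([1429, 242, 0]) stool();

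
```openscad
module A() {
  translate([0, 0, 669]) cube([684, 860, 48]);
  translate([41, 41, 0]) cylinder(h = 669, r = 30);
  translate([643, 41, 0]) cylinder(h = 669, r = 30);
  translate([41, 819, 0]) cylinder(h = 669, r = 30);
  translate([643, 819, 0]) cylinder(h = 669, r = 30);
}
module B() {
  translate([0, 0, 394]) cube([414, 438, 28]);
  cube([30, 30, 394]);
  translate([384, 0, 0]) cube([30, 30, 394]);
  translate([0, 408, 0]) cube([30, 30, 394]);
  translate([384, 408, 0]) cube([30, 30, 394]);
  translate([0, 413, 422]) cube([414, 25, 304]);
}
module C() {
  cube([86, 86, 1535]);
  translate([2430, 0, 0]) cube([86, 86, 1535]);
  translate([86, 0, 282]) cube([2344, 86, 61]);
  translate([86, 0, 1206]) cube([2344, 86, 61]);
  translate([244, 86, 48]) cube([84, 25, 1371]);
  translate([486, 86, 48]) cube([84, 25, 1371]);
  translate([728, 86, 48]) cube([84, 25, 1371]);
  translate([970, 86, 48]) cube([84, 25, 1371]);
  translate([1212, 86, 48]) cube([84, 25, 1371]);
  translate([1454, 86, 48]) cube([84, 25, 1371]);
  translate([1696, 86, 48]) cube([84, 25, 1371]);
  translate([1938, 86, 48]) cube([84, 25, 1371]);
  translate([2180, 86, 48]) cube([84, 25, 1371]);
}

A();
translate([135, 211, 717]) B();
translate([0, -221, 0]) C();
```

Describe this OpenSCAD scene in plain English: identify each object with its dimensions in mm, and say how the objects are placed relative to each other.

A is a rectangular dining table. The top is 684×860×48 mm with its upper surface at z = 717 mm. It stands on four round legs of 60 mm diameter, each leg's bounding box inset 11 mm from the nearest pair of top edges, running from the floor to the underside of the top.

B is a chair. The seat is a 414×438×28 mm slab with its top at z = 422 mm, on four 30×30 mm corner legs (flush with the seat edges, standing on z = 0). A flat backrest 25 mm thick, 304 mm tall, spans the full seat width and rises from the seat top along its +y edge, rear face flush with the rear of the seat.

C is a fence section. Two 86×86 mm posts, 1535 mm tall, stand on the floor with a clear span of 2344 mm between their inner faces. Two horizontal rails of 86×61 mm section span the gap between the posts with their undersides at z = 282 mm and z = 1206 mm, flush with the posts' −y face. 9 pickets, each 84 mm wide, 25 mm thick and 1371 mm tall, are fixed to the +y face of the rails with their bottoms at z = 48 mm, evenly spaced across the span with equal gaps (rounded down to the nearest mm) at the −x end and between each pair — any rounding remainder accumulates at the +x end.

The chair is on top of the table, centred. The fence section is on the floor beside the table on its −y side.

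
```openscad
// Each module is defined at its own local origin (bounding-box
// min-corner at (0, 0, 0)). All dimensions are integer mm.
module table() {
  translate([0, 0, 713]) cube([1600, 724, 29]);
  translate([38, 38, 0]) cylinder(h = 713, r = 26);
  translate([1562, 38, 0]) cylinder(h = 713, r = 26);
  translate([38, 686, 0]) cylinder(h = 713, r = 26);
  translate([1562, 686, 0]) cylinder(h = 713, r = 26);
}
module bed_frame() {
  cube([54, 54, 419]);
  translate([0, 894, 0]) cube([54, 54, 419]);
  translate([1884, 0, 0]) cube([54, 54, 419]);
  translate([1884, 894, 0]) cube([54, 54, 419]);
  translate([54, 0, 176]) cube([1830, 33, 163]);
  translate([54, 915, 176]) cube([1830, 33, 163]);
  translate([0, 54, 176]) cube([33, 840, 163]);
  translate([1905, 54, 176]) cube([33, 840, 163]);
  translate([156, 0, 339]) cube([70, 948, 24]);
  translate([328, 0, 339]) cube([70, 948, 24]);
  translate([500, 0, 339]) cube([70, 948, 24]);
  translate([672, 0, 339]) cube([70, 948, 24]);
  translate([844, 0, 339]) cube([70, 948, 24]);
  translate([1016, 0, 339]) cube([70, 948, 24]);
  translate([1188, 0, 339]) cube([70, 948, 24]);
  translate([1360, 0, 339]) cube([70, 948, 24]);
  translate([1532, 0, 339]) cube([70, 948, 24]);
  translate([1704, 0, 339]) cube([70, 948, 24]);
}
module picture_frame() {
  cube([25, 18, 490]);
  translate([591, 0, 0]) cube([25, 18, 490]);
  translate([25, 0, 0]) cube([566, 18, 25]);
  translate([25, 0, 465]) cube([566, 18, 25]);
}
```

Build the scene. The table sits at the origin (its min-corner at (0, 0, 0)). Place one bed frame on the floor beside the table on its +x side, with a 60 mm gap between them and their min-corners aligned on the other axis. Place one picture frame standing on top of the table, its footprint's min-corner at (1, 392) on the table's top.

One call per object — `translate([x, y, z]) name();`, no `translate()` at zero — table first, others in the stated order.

table();
translate([1660, 0, 0]) bed_frame();
translate([1, 392, 742]) picture_frame();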